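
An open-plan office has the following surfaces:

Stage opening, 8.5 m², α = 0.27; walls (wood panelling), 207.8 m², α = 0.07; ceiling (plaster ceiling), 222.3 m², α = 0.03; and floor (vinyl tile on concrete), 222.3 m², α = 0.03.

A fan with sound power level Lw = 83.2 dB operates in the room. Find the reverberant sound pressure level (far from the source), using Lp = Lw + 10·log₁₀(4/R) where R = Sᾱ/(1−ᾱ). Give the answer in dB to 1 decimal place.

A = 30.179 sabins; S = 660.9 m².
ᾱ = 30.179/660.9 = 0.0457; R = Sᾱ/(1−ᾱ) = 30.179/(1−0.0457) = 31.624 m².
Lp = Lw + 10 log₁₀(4/R) = 83.2 -8.98 = 74.2 dB.

74.2 dB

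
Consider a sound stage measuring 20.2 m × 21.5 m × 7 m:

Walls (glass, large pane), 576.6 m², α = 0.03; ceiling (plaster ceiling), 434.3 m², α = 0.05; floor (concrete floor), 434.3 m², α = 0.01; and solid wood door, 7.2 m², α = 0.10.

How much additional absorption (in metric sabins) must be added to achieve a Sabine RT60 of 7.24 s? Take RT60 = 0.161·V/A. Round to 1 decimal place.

A₁ = Σ Sᵢαᵢ = 576.6·0.03 + 434.3·0.05 + 434.3·0.01 + 7.2·0.10 = 44.076 sabins.
Target A₂ = 0.161·3040.1/7.24 = 67.604 sabins (V = 3040.1 m³).
Additional absorption ΔA = 67.604 − 44.076 = 23.5 sabins.

23.5 sabins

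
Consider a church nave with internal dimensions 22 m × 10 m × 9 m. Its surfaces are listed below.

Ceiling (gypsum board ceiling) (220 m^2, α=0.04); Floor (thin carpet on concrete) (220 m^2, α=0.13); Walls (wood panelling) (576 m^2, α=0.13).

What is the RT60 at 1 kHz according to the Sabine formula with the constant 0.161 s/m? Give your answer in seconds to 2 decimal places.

A = Σ Sᵢαᵢ = 220·0.04 + 220·0.13 + 576·0.13 = 112.280 sabins.
Volume V = 22 × 10 × 9 = 1980 m³.
RT60 = 0.161 · V / A = 0.161 × 1980 / 112.280 = 2.84 s.

2.84 sec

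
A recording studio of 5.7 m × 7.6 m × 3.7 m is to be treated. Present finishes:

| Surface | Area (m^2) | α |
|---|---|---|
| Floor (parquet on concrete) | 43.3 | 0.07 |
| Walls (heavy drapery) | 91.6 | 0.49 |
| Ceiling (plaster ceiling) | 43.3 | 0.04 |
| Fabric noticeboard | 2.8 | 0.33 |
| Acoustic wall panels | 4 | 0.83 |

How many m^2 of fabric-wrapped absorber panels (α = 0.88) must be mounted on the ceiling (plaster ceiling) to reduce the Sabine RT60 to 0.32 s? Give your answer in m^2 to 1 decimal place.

31.8

A₁ = Σ Sᵢαᵢ = 43.3*0.07 + 91.6*0.49 + 43.3*0.04 + 2.8*0.33 + 4*0.83 = 53.891 sabins.
V = 160.284 m³. Target absorption A₂ = 0.161 × 160.284 / 0.32 = 80.643 sabins.
ΔA needed = 80.643 − 53.891 = 26.752 sabins.
Each m^2 of panel replacing the ceiling (plaster ceiling) adds (0.88 − 0.04) = 0.84 sabins.
Panel area = 26.752 / 0.84 = 31.8 m^2.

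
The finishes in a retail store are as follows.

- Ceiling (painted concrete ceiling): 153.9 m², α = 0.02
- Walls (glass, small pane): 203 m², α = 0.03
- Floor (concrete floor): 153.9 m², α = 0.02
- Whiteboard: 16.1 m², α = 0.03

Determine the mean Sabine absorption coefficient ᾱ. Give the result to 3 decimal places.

Total surface area S = 526.9 m².
A = 153.9*0.02 + 203*0.03 + 153.9*0.02 + 16.1*0.03 = 12.729 sabins.
ᾱ = A/S = 0.024.

0.024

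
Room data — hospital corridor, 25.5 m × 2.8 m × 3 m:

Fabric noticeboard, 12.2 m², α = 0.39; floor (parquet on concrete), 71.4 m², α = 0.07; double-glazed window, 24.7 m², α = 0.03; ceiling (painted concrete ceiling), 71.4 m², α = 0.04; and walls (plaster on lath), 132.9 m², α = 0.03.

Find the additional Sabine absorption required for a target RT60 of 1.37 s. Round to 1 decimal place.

Equivalent absorption area: A₁ = 12.2·0.39 + 71.4·0.07 + 24.7·0.03 + 71.4·0.04 + 132.9·0.03 = 17.340 m².
V = 214.2 m³. Required absorption A₂ = 0.161 × 214.2 / 1.37 = 25.172 sabins.
ΔA = A₂ − A₁ = 25.172 − 17.340 = 7.8 sabins.

7.8 sabins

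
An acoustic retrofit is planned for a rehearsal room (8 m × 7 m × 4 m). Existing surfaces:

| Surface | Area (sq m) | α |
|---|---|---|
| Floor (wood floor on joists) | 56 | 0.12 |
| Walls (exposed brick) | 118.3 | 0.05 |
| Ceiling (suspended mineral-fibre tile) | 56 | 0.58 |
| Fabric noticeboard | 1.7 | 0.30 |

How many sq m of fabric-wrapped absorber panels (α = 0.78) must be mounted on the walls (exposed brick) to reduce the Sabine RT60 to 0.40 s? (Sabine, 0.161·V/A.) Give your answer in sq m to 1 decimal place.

Summing Sᵢαᵢ: 6.720 + 5.915 + 32.480 + 0.510 → A₁ = 45.625 sabins.
V = 224 m³. Target absorption A₂ = 0.161 × 224 / 0.40 = 90.160 sabins.
Absorption to add: 90.160 − 45.625 = 44.535 sabins.
Each sq m of panel replacing the walls (exposed brick) adds (0.78 − 0.05) = 0.73 sabins.
Panel area = 44.535 / 0.73 = 61.0 sq m.

61.0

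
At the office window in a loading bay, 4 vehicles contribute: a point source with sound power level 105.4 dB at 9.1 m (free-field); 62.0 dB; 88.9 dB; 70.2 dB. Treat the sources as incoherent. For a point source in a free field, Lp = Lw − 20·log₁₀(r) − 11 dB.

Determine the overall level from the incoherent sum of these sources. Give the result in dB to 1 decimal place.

89.1 dB

Source at 9.1 m: Lp = 105.4 − 20·log₁₀(9.1) − 11 = 75.2 dB.
Converting to relative power and adding: 10^(75.2/10) + 10^(62.0/10) + 10^(88.9/10) + 10^(70.2/10) = 8.214e+08.
L_total = 10·log₁₀(8.214e+08) = 89.1 dB.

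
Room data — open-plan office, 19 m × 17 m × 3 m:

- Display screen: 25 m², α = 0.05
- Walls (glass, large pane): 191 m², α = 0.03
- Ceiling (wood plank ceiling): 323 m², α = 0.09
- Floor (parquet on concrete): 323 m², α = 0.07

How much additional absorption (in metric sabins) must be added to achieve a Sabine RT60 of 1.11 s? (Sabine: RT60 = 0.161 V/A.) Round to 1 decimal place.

Equivalent absorption area: A₁ = 25*0.05 + 191*0.03 + 323*0.09 + 323*0.07 = 58.660 m².
For T = 1.11 s, need A₂ = 0.161·V/T = 0.161·969/1.11 = 140.549 sabins.
Shortfall: 140.549 − 58.660 = 81.9 sabins.

81.9 sabins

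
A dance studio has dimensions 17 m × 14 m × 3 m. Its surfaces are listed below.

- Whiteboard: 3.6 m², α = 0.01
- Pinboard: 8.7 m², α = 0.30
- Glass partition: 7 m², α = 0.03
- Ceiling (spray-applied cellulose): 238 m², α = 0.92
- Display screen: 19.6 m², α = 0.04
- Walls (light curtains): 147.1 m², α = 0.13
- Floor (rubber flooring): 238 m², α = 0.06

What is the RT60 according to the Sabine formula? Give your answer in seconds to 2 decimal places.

Equivalent absorption area: A = 3.6·0.01 + 8.7·0.30 + 7·0.03 + 238·0.92 + 19.6·0.04 + 147.1·0.13 + 238·0.06 = 256.003 m².
Room volume: 714 m³.
RT60 = 0.161 · V / A = 0.161 × 714 / 256.003 = 0.45 s.

0.45 sec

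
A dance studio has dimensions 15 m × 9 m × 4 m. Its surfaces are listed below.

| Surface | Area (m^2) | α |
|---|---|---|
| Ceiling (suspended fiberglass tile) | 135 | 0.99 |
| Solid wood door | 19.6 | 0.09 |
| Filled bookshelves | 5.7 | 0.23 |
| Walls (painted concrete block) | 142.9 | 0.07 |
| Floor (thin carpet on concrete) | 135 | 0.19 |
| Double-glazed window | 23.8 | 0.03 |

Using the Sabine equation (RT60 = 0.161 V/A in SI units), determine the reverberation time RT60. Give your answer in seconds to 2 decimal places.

A = Σ Sᵢαᵢ = 135×0.99 + 19.6×0.09 + 5.7×0.23 + 142.9×0.07 + 135×0.19 + 23.8×0.03 = 173.092 sabins.
Volume V = 15 × 9 × 4 = 540 m³.
T = 0.161 V/A = 0.161·540/173.092 = 0.50 s.

0.50 s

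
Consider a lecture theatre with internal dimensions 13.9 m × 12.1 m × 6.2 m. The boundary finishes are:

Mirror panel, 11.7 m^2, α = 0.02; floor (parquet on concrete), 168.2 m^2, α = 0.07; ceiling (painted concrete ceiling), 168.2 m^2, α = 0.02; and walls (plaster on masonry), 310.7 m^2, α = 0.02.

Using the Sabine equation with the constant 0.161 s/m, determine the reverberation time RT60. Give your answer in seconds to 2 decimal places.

Summing Sᵢαᵢ: 0.234 + 11.774 + 3.364 + 6.214 → A = 21.586 sabins.
Room volume: 1042.778 m³.
T = 0.161 V/A = 0.161·1042.778/21.586 = 7.78 s.

7.78 s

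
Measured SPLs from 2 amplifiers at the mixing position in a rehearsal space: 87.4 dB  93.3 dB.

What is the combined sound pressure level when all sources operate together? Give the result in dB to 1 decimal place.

94.3 dB

Sum in the linear (power) domain: Σ 10^(Lᵢ/10) = 10^(87.4/10) + 10^(93.3/10) = 2.688e+09.
Back to dB: 10·log₁₀ Σ = 94.3 dB.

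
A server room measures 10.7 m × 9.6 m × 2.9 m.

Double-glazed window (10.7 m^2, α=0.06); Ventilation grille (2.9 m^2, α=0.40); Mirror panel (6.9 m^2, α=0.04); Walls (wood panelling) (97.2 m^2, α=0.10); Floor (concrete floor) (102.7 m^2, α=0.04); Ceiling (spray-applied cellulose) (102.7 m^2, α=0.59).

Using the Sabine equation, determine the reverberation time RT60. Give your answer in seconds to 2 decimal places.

A = Σ Sᵢαᵢ = 10.7·0.06 + 2.9·0.40 + 6.9·0.04 + 97.2·0.10 + 102.7·0.04 + 102.7·0.59 = 76.499 sabins.
V = 10.7·9.6·2.9 = 297.888 m³.
RT60 = 0.161 · V / A = 0.161 × 297.888 / 76.499 = 0.63 s.

0.63 sec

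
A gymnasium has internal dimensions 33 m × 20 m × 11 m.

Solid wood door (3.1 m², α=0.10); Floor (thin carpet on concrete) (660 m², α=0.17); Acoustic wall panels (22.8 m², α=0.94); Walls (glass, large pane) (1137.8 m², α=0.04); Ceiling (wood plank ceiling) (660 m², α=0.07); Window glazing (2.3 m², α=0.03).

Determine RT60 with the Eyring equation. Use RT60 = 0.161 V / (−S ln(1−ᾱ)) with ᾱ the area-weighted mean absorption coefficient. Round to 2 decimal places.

4.94 seconds

S = Σ Sᵢ = 2486.0 m².
Absorption A = 3.1·0.10 + 660·0.17 + 22.8·0.94 + 1137.8·0.04 + 660·0.07 + 2.3·0.03 = 225.723 sabins.
ᾱ = 225.723 / 2486.0 = 0.0908.
−S·ln(1−ᾱ) = −2486.0 × ln(1 − 0.0908) = 236.643.
V = 33 × 20 × 11 = 7260 m³.
T = 0.161·V/[−S·ln(1−ᾱ)] = 0.161·7260/236.643 = 4.94 s.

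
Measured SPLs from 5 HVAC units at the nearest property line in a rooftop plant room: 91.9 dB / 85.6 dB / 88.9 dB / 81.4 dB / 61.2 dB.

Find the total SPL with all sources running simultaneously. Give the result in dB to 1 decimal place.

Σ 10^(Lᵢ/10) = 2.827e+09.
Combined level = 10 log₁₀(2.827e+09) = 94.5 dB.

94.5 dB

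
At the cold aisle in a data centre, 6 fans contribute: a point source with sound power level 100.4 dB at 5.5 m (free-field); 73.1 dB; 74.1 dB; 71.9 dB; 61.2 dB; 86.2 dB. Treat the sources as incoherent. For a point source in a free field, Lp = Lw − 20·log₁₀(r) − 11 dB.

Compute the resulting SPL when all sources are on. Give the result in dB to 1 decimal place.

87.1 dB

Source at 5.5 m: Lp = 100.4 − 20·log₁₀(5.5) − 11 = 74.6 dB.
Sum in the linear (power) domain: Σ 10^(Lᵢ/10) = 10^(74.6/10) + 10^(73.1/10) + 10^(74.1/10) + 10^(71.9/10) + 10^(61.2/10) + 10^(86.2/10) = 5.086e+08.
Combined level = 10 log₁₀(5.086e+08) = 87.1 dB.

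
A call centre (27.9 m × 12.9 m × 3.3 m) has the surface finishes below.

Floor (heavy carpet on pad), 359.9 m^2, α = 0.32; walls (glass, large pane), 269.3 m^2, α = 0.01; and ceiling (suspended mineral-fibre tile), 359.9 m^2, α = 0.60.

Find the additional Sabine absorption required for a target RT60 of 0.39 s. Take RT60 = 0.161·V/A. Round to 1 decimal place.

156.5 sabins

Equivalent absorption area: A₁ = 359.9*0.32 + 269.3*0.01 + 359.9*0.60 = 333.801 m^2.
Target A₂ = 0.161·1187.703/0.39 = 490.308 sabins (V = 1187.703 m³).
Shortfall: 490.308 − 333.801 = 156.5 sabins.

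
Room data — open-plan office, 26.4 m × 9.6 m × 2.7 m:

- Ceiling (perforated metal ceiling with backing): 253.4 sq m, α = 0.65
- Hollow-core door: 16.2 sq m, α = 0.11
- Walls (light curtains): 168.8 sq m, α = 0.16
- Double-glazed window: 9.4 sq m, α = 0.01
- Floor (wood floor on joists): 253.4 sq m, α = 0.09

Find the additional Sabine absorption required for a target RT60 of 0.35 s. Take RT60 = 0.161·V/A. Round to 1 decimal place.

98.4 sabins

Summing Sᵢαᵢ: 164.710 + 1.782 + 27.008 + 0.094 + 22.806 → A₁ = 216.400 sabins.
V = 684.288 m³. Required absorption A₂ = 0.161 × 684.288 / 0.35 = 314.772 sabins.
Shortfall: 314.772 − 216.400 = 98.4 sabins.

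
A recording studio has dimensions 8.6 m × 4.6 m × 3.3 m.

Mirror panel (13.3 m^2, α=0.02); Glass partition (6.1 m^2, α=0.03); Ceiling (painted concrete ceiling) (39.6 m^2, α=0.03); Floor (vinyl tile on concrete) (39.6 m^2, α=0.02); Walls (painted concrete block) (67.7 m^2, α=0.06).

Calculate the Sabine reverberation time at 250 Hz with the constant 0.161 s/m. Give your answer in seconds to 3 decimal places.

Equivalent absorption area: A = 13.3·0.02 + 6.1·0.03 + 39.6·0.03 + 39.6·0.02 + 67.7·0.06 = 6.491 m^2.
Volume V = 8.6 × 4.6 × 3.3 = 130.548 m³.
T = 0.161 V/A = 0.161·130.548/6.491 = 3.238 s.

3.238 s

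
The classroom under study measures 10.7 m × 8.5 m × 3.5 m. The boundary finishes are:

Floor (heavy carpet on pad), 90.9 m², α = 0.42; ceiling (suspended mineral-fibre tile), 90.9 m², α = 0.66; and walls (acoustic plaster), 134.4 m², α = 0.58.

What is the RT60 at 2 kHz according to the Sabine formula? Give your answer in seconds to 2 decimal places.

0.29 s

A = Σ Sᵢαᵢ = 90.9×0.42 + 90.9×0.66 + 134.4×0.58 = 176.124 sabins.
Volume V = 10.7 × 8.5 × 3.5 = 318.325 m³.
T = 0.161 V/A = 0.161·318.325/176.124 = 0.29 s.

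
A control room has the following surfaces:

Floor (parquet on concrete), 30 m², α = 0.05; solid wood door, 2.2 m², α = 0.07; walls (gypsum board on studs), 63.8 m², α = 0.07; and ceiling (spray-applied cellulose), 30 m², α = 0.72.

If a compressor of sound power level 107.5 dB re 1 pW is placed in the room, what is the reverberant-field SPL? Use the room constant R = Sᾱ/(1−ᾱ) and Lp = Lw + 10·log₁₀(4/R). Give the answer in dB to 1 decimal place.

98.0 dB

A = 27.720 sabins; S = 126.0 m².
ᾱ = 0.2200, so room constant R = A/(1−ᾱ) = 35.538 m².
Lp = Lw + 10 log₁₀(4/R) = 107.5 -9.49 = 98.0 dB.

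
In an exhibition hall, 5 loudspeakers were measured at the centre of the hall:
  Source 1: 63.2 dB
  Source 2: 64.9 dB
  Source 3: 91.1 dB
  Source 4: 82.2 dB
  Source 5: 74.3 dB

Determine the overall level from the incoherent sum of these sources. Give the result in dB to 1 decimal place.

Σ 10^(Lᵢ/10) = 1.486e+09.
Back to dB: 10·log₁₀ Σ = 91.7 dB.

91.7 dB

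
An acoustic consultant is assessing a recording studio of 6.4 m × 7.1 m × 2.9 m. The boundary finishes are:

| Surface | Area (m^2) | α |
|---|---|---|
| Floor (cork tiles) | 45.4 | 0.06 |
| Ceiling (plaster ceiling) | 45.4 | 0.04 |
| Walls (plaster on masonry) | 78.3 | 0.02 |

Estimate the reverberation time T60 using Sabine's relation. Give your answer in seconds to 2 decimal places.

Total absorption A = 45.4*0.06 + 45.4*0.04 + 78.3*0.02
  = 2.724 + 1.816 + 1.566 = 6.106 m^2 sabins.
V = 6.4·7.1·2.9 = 131.776 m³.
Sabine: RT60 = 0.161 × 131.776 / 6.106 = 3.47 s.

3.47 seconds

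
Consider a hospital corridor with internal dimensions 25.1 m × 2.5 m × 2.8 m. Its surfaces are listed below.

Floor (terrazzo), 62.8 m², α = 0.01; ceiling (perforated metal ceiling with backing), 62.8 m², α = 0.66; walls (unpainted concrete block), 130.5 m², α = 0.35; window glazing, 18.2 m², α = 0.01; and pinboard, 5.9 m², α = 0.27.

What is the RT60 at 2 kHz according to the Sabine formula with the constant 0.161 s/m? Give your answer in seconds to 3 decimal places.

0.316 sec

Equivalent absorption area: A = 62.8×0.01 + 62.8×0.66 + 130.5×0.35 + 18.2×0.01 + 5.9×0.27 = 89.526 m².
V = 25.1·2.5·2.8 = 175.7 m³.
T = 0.161 V/A = 0.161·175.7/89.526 = 0.316 s.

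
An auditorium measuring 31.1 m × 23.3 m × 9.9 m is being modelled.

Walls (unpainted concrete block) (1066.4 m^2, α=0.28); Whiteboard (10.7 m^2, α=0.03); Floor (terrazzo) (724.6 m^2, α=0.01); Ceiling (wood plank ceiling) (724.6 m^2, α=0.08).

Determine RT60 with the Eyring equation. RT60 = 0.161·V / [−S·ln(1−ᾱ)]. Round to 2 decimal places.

Total surface area S = 1066.4 + 10.7 + 724.6 + 724.6 = 2526.3 m^2.
Σ(Sᵢαᵢ) = 1066.4×0.28 + 10.7×0.03 + 724.6×0.01 + 724.6×0.08 = 364.127.
Mean coefficient ᾱ = A/S = 0.1441.
−S·ln(1−ᾱ) = −2526.3 × ln(1 − 0.1441) = 393.097.
V = 31.1 × 23.3 × 9.9 = 7173.837 m³.
T = 0.161·V/[−S·ln(1−ᾱ)] = 0.161·7173.837/393.097 = 2.94 s.

2.94 seconds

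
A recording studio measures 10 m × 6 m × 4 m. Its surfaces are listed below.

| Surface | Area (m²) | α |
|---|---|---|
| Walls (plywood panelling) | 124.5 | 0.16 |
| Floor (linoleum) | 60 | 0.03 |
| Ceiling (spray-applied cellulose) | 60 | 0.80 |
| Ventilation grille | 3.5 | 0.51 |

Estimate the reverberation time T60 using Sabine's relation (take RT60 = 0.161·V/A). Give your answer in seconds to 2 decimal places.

0.54 s

Equivalent absorption area: A = 124.5×0.16 + 60×0.03 + 60×0.80 + 3.5×0.51 = 71.505 m².
Room volume: 240 m³.
T = 0.161 V/A = 0.161·240/71.505 = 0.54 s.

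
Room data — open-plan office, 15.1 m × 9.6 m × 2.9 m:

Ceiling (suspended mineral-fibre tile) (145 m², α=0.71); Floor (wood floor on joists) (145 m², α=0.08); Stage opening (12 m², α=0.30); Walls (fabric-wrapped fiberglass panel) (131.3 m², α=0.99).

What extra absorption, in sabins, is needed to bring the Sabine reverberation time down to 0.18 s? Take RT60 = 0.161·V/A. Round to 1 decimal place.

127.9 sabins

Summing Sᵢαᵢ: 102.950 + 11.600 + 3.600 + 129.987 → A₁ = 248.137 sabins.
V = 420.384 m³. Required absorption A₂ = 0.161 × 420.384 / 0.18 = 376.010 sabins.
Shortfall: 376.010 − 248.137 = 127.9 sabins.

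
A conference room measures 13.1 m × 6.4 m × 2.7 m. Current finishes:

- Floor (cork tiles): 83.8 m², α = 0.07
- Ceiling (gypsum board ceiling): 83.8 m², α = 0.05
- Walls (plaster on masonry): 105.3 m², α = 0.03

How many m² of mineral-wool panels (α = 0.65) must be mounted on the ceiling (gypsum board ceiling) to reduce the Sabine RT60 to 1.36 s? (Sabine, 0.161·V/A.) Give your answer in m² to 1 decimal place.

Equivalent absorption area: A₁ = 83.8·0.07 + 83.8·0.05 + 105.3·0.03 = 13.215 m².
Required A₂ = 0.161·226.368/1.36 = 26.798 sabins.
ΔA needed = 26.798 − 13.215 = 13.583 sabins.
Net gain per m²: Δα = 0.65 − 0.05 = 0.60.
Panel area = 13.583 / 0.60 = 22.6 m².

22.6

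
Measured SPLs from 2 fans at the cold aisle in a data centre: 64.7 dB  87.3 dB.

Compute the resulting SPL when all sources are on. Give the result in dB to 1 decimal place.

Σ 10^(Lᵢ/10) = 5.4e+08.
Back to dB: 10·log₁₀ Σ = 87.3 dB.

87.3 dB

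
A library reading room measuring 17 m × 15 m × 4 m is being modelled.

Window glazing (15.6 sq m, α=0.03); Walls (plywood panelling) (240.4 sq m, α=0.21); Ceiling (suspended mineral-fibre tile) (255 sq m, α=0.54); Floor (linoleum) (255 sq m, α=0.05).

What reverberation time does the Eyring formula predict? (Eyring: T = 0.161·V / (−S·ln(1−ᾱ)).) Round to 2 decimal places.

0.70 s

S = Σ Sᵢ = 766.0 sq m.
Absorption A = 15.6·0.03 + 240.4·0.21 + 255·0.54 + 255·0.05 = 201.402 sabins.
Mean coefficient ᾱ = A/S = 0.2629.
−S·ln(1−ᾱ) = −766.0 × ln(1 − 0.2629) = 233.654.
V = 17 × 15 × 4 = 1020 m³.
RT60 = 0.161 × 1020 / 233.654 = 0.70 s.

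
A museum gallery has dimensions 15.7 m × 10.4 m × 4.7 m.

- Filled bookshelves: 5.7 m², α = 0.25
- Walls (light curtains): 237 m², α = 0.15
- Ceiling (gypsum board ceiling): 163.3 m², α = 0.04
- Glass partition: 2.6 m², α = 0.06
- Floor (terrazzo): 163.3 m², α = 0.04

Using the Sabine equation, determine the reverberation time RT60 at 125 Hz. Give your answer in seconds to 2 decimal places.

Total absorption A = 5.7×0.25 + 237×0.15 + 163.3×0.04 + 2.6×0.06 + 163.3×0.04
  = 1.425 + 35.550 + 6.532 + 0.156 + 6.532 = 50.195 m² sabins.
Room volume: 767.416 m³.
RT60 = 0.161 · V / A = 0.161 × 767.416 / 50.195 = 2.46 s.

2.46 s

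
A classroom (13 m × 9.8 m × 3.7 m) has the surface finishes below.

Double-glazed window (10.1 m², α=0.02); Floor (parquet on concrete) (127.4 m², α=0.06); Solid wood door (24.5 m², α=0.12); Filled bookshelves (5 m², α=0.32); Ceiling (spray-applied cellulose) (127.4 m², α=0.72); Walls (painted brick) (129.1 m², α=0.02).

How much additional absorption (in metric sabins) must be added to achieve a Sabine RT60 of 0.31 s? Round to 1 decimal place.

138.1 sabins

Summing Sᵢαᵢ: 0.202 + 7.644 + 2.940 + 1.600 + 91.728 + 2.582 → A₁ = 106.696 sabins.
Target A₂ = 0.161·471.38/0.31 = 244.813 sabins (V = 471.38 m³).
Additional absorption ΔA = 244.813 − 106.696 = 138.1 sabins.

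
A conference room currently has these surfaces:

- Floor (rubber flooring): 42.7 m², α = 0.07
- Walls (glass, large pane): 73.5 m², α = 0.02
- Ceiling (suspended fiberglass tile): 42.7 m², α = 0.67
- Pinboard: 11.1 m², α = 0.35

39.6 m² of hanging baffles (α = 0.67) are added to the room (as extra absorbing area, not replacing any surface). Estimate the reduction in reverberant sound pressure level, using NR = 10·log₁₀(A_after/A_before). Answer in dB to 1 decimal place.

A_before = Σ Sᵢαᵢ = 42.7·0.07 + 73.5·0.02 + 42.7·0.67 + 11.1·0.35 = 36.953 sabins.
Treatment contributes 39.6·0.67 = 26.532 sabins.
A_after = 36.953 + 26.532 = 63.485 sabins.
Reduction = 10 log₁₀(A_after/A_before) = 10 log₁₀(1.7180) = 2.4 dB.

2.4 dB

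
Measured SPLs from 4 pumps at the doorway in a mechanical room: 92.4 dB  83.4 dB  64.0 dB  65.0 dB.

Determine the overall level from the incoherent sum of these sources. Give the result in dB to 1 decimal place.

Σ 10^(Lᵢ/10) = 1.962e+09.
L_total = 10·log₁₀(1.962e+09) = 92.9 dB.

92.9 dB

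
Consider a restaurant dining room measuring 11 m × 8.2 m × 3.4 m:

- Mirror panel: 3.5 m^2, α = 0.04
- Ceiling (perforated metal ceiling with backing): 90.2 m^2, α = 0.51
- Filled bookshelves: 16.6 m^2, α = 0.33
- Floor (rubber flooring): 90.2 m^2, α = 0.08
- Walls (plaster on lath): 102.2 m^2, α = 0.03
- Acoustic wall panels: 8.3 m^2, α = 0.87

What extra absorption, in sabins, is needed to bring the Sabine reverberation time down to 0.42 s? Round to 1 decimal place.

48.4 sabins

Summing Sᵢαᵢ: 0.140 + 46.002 + 5.478 + 7.216 + 3.066 + 7.221 → A₁ = 69.123 sabins.
For T = 0.42 s, need A₂ = 0.161·V/T = 0.161·306.68/0.42 = 117.561 sabins.
ΔA = A₂ − A₁ = 117.561 − 69.123 = 48.4 sabins.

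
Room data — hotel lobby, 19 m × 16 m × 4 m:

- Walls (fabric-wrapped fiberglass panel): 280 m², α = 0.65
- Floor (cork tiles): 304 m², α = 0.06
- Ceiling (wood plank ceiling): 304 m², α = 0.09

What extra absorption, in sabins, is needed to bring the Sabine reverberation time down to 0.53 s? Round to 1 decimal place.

Total absorption A₁ = 280·0.65 + 304·0.06 + 304·0.09
  = 182.000 + 18.240 + 27.360 = 227.600 m² sabins.
Target A₂ = 0.161·1216/0.53 = 369.389 sabins (V = 1216 m³).
ΔA = A₂ − A₁ = 369.389 − 227.600 = 141.8 sabins.

141.8 sabins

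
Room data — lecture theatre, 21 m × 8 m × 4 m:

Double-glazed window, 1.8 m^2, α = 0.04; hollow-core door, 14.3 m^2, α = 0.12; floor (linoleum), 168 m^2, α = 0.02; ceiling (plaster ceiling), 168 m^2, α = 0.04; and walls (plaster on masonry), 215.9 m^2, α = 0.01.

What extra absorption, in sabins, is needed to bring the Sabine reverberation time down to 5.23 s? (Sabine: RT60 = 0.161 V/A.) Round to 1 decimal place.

6.7 sabins

A₁ = Σ Sᵢαᵢ = 1.8×0.04 + 14.3×0.12 + 168×0.02 + 168×0.04 + 215.9×0.01 = 14.027 sabins.
For T = 5.23 s, need A₂ = 0.161·V/T = 0.161·672/5.23 = 20.687 sabins.
Additional absorption ΔA = 20.687 − 14.027 = 6.7 sabins.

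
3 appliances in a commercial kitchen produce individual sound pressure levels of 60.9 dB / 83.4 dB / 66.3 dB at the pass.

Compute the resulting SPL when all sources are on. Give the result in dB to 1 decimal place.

Sum in the linear (power) domain: Σ 10^(Lᵢ/10) = 10^(60.9/10) + 10^(83.4/10) + 10^(66.3/10) = 2.243e+08.
Back to dB: 10·log₁₀ Σ = 83.5 dB.

83.5 dB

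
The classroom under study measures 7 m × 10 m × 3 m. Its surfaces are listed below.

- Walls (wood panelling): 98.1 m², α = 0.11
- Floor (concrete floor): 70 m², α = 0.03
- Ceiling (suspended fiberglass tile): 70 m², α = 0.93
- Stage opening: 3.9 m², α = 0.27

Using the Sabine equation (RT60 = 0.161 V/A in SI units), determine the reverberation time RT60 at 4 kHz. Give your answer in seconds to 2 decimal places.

0.43 s

Summing Sᵢαᵢ: 10.791 + 2.100 + 65.100 + 1.053 → A = 79.044 sabins.
Volume V = 7 × 10 × 3 = 210 m³.
Sabine: RT60 = 0.161 × 210 / 79.044 = 0.43 s.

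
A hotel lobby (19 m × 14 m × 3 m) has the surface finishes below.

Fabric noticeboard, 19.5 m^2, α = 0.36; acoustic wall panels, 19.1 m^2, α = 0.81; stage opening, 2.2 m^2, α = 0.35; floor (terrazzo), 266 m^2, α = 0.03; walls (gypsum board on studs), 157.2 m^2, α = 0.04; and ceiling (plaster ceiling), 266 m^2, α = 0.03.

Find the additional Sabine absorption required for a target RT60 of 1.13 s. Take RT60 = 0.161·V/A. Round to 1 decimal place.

68.2 sabins

Total absorption A₁ = 19.5·0.36 + 19.1·0.81 + 2.2·0.35 + 266·0.03 + 157.2·0.04 + 266·0.03
  = 7.020 + 15.471 + 0.770 + 7.980 + 6.288 + 7.980 = 45.509 m^2 sabins.
Target A₂ = 0.161·798/1.13 = 113.697 sabins (V = 798 m³).
ΔA = A₂ − A₁ = 113.697 − 45.509 = 68.2 sabins.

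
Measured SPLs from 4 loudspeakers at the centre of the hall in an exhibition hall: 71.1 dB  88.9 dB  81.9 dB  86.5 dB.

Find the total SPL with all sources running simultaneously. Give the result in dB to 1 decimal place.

Converting to relative power and adding: 10^(71.1/10) + 10^(88.9/10) + 10^(81.9/10) + 10^(86.5/10) = 1.391e+09.
L_total = 10·log₁₀(1.391e+09) = 91.4 dB.

91.4 dB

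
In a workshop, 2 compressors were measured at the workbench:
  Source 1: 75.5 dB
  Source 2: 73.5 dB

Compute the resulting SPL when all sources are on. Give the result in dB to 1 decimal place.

77.6 dB

Σ 10^(Lᵢ/10) = 5.787e+07.
Combined level = 10 log₁₀(5.787e+07) = 77.6 dB.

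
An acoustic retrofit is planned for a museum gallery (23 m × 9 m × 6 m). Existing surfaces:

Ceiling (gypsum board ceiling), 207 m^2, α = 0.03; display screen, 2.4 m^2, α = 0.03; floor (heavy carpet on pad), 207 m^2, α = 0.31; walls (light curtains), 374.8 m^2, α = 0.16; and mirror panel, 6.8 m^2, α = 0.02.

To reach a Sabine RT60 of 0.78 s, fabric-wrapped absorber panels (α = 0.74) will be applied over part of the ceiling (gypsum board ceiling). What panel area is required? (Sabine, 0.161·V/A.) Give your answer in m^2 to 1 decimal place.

Summing Sᵢαᵢ: 6.210 + 0.072 + 64.170 + 59.968 + 0.136 → A₁ = 130.556 sabins.
V = 1242 m³. Target absorption A₂ = 0.161 × 1242 / 0.78 = 256.362 sabins.
Absorption to add: 256.362 − 130.556 = 125.806 sabins.
Net gain per m^2: Δα = 0.74 − 0.03 = 0.71.
Panel area = 125.806 / 0.71 = 177.2 m^2.

177.2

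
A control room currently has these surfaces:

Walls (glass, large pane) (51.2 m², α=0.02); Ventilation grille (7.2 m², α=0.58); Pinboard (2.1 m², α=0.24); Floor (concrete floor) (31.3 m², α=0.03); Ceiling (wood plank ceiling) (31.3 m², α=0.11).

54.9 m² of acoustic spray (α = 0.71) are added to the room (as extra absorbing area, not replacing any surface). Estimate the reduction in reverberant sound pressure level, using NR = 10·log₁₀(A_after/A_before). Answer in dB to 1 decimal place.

6.9 dB

Equivalent absorption area: A_before = 51.2·0.02 + 7.2·0.58 + 2.1·0.24 + 31.3·0.03 + 31.3·0.11 = 10.086 m².
Treatment contributes 54.9·0.71 = 38.979 sabins.
A_after = 10.086 + 38.979 = 49.065 sabins.
Reduction = 10 log₁₀(A_after/A_before) = 10 log₁₀(4.8647) = 6.9 dB.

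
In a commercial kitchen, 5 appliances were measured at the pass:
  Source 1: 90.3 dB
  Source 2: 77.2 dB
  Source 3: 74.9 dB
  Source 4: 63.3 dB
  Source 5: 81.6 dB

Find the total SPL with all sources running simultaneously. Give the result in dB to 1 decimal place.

91.1 dB

Σ 10^(Lᵢ/10) = 1.302e+09.
Combined level = 10 log₁₀(1.302e+09) = 91.1 dB.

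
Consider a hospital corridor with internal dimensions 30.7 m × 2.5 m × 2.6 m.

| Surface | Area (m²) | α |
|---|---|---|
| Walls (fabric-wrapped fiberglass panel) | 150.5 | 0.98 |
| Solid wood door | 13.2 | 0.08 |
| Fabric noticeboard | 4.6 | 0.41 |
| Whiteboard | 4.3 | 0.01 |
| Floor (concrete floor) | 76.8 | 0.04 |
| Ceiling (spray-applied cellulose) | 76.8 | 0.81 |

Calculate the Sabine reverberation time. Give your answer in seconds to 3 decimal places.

0.149 sec

A = Σ Sᵢαᵢ = 150.5*0.98 + 13.2*0.08 + 4.6*0.41 + 4.3*0.01 + 76.8*0.04 + 76.8*0.81 = 215.755 sabins.
Room volume: 199.55 m³.
T = 0.161 V/A = 0.161·199.55/215.755 = 0.149 s.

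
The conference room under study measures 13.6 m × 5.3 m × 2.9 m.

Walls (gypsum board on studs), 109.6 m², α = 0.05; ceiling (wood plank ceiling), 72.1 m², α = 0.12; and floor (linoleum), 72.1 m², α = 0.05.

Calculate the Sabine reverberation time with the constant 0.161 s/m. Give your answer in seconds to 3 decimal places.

Total absorption A = 109.6·0.05 + 72.1·0.12 + 72.1·0.05
  = 5.480 + 8.652 + 3.605 = 17.737 m² sabins.
Volume V = 13.6 × 5.3 × 2.9 = 209.032 m³.
Sabine: RT60 = 0.161 × 209.032 / 17.737 = 1.897 s.

1.897 s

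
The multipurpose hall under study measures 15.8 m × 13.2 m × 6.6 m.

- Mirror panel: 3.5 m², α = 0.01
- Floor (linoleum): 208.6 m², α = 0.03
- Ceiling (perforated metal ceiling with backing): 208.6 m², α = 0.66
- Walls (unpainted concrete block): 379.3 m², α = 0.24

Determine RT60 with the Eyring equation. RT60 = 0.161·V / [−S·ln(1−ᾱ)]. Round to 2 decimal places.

S = Σ Sᵢ = 800.0 m².
Absorption A = 3.5×0.01 + 208.6×0.03 + 208.6×0.66 + 379.3×0.24 = 235.001 sabins.
ᾱ = 235.001 / 800.0 = 0.2938.
−S·ln(1−ᾱ) = −800.0 × ln(1 − 0.2938) = 278.285.
V = 15.8 × 13.2 × 6.6 = 1376.496 m³.
RT60 = 0.161 × 1376.496 / 278.285 = 0.80 s.

0.80 sec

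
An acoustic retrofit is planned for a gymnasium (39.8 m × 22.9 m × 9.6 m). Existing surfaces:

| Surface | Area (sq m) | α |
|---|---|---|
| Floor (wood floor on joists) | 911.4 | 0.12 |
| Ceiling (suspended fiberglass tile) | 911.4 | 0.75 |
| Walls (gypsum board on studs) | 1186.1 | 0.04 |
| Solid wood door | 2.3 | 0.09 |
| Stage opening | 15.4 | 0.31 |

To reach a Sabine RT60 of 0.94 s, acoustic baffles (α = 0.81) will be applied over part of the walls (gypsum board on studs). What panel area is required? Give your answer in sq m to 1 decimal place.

Equivalent absorption area: A₁ = 911.4×0.12 + 911.4×0.75 + 1186.1×0.04 + 2.3×0.09 + 15.4×0.31 = 845.343 sq m.
Required A₂ = 0.161·8749.632/0.94 = 1498.607 sabins.
Absorption to add: 1498.607 − 845.343 = 653.264 sabins.
Net gain per sq m: Δα = 0.81 − 0.04 = 0.77.
Area = ΔA/Δα = 653.264/0.77 = 848.4 sq m.

848.4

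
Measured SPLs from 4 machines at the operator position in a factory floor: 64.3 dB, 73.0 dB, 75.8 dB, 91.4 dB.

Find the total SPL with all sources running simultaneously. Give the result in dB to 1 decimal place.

91.6 dB

Σ 10^(Lᵢ/10) = 1.441e+09.
Combined level = 10 log₁₀(1.441e+09) = 91.6 dB.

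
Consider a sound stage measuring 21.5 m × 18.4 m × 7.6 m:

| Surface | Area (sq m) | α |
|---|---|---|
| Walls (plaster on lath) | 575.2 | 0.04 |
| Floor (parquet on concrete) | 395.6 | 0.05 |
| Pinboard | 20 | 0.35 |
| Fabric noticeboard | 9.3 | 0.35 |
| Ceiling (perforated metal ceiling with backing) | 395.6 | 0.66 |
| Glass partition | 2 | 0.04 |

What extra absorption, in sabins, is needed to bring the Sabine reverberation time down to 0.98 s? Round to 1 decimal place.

179.7 sabins

Total absorption A₁ = 575.2·0.04 + 395.6·0.05 + 20·0.35 + 9.3·0.35 + 395.6·0.66 + 2·0.04
  = 23.008 + 19.780 + 7.000 + 3.255 + 261.096 + 0.080 = 314.219 sq m sabins.
For T = 0.98 s, need A₂ = 0.161·V/T = 0.161·3006.56/0.98 = 493.935 sabins.
Shortfall: 493.935 − 314.219 = 179.7 sabins.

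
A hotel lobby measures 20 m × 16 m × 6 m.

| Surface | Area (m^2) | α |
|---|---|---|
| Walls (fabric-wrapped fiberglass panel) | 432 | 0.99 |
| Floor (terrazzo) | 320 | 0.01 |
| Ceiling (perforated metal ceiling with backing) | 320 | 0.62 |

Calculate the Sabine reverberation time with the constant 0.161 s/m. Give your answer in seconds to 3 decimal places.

0.491 s

A = Σ Sᵢαᵢ = 432*0.99 + 320*0.01 + 320*0.62 = 629.280 sabins.
V = 20·16·6 = 1920 m³.
RT60 = 0.161 · V / A = 0.161 × 1920 / 629.280 = 0.491 s.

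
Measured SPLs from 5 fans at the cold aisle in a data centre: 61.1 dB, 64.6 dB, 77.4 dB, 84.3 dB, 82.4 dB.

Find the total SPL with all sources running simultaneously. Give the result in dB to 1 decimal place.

Converting to relative power and adding: 10^(61.1/10) + 10^(64.6/10) + 10^(77.4/10) + 10^(84.3/10) + 10^(82.4/10) = 5.021e+08.
L_total = 10·log₁₀(5.021e+08) = 87.0 dB.

87.0 dB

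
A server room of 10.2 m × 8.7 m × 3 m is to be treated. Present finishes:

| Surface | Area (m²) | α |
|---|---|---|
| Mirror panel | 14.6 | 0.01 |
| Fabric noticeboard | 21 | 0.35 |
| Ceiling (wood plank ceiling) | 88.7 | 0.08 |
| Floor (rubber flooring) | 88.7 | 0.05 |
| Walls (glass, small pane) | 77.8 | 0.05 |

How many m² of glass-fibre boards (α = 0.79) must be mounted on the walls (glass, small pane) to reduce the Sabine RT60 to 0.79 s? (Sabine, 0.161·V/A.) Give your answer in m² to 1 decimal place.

42.3

Total absorption A₁ = 14.6·0.01 + 21·0.35 + 88.7·0.08 + 88.7·0.05 + 77.8·0.05
  = 0.146 + 7.350 + 7.096 + 4.435 + 3.890 = 22.917 m² sabins.
V = 266.22 m³. Target absorption A₂ = 0.161 × 266.22 / 0.79 = 54.255 sabins.
Absorption to add: 54.255 − 22.917 = 31.338 sabins.
Net gain per m²: Δα = 0.79 − 0.05 = 0.74.
Area = ΔA/Δα = 31.338/0.74 = 42.3 m².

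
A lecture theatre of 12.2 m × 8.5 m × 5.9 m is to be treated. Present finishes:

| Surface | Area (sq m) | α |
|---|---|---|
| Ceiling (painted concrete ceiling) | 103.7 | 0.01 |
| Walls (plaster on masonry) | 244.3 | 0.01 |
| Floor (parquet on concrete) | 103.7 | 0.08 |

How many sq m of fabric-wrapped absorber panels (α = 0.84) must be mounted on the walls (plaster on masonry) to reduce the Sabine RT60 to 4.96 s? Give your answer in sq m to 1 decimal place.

9.7

Total absorption A₁ = 103.7×0.01 + 244.3×0.01 + 103.7×0.08
  = 1.037 + 2.443 + 8.296 = 11.776 sq m sabins.
V = 611.83 m³. Target absorption A₂ = 0.161 × 611.83 / 4.96 = 19.860 sabins.
ΔA needed = 19.860 − 11.776 = 8.084 sabins.
Each sq m of panel replacing the walls (plaster on masonry) adds (0.84 − 0.01) = 0.83 sabins.
Panel area = 8.084 / 0.83 = 9.7 sq m.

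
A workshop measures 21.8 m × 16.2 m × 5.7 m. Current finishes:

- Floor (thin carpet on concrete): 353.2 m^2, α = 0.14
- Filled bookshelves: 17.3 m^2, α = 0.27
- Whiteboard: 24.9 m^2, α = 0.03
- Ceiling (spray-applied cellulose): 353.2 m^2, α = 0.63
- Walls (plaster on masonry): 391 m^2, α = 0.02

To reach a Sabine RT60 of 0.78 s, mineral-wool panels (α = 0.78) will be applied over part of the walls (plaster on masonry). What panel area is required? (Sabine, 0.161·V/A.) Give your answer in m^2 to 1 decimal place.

171.5

Equivalent absorption area: A₁ = 353.2·0.14 + 17.3·0.27 + 24.9·0.03 + 353.2·0.63 + 391·0.02 = 285.202 m^2.
V = 2013.012 m³. Target absorption A₂ = 0.161 × 2013.012 / 0.78 = 415.506 sabins.
Absorption to add: 415.506 − 285.202 = 130.304 sabins.
Each m^2 of panel replacing the walls (plaster on masonry) adds (0.78 − 0.02) = 0.76 sabins.
Panel area = 130.304 / 0.76 = 171.5 m^2.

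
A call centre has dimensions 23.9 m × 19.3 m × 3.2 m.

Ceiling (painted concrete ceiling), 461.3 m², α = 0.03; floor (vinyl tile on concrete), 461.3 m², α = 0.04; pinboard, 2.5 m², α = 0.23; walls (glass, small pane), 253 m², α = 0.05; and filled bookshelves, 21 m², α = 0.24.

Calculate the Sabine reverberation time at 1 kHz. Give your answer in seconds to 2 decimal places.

4.70 s

A = Σ Sᵢαᵢ = 461.3·0.03 + 461.3·0.04 + 2.5·0.23 + 253·0.05 + 21·0.24 = 50.556 sabins.
Volume V = 23.9 × 19.3 × 3.2 = 1476.064 m³.
RT60 = 0.161 · V / A = 0.161 × 1476.064 / 50.556 = 4.70 s.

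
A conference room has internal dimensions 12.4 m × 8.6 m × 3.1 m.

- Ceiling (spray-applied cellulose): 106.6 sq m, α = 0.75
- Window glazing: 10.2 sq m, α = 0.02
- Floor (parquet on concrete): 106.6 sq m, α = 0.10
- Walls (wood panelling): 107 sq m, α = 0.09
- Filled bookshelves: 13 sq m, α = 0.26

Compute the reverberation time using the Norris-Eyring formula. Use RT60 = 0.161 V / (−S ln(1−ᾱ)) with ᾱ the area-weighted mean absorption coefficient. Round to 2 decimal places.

0.43 sec

Total surface area S = 106.6 + 10.2 + 106.6 + 107 + 13 = 343.4 sq m.
Absorption A = 106.6·0.75 + 10.2·0.02 + 106.6·0.10 + 107·0.09 + 13·0.26 = 103.824 sabins.
Mean coefficient ᾱ = A/S = 0.3023.
−S·ln(1−ᾱ) = −343.4 × ln(1 − 0.3023) = 123.612.
V = 12.4 × 8.6 × 3.1 = 330.584 m³.
T = 0.161·V/[−S·ln(1−ᾱ)] = 0.161·330.584/123.612 = 0.43 s.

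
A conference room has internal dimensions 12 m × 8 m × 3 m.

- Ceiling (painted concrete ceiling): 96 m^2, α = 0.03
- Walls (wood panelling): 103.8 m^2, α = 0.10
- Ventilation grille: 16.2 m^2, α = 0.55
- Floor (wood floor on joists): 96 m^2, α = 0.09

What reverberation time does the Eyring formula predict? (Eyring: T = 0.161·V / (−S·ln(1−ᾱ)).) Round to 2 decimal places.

1.43 s

S = Σ Sᵢ = 312.0 m^2.
Absorption A = 96·0.03 + 103.8·0.10 + 16.2·0.55 + 96·0.09 = 30.810 sabins.
ᾱ = 30.810 / 312.0 = 0.0987.
Eyring denominator: −S ln(1−ᾱ) = 32.422.
V = 12 × 8 × 3 = 288 m³.
T = 0.161·V/[−S·ln(1−ᾱ)] = 0.161·288/32.422 = 1.43 s.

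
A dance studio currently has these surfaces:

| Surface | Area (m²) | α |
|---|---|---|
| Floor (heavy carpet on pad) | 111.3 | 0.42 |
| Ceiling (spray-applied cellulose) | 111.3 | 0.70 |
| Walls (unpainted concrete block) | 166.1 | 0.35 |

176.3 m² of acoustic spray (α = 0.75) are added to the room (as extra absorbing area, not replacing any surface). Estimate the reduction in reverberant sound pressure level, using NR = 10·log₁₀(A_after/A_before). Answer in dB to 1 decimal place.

Total absorption A_before = 111.3*0.42 + 111.3*0.70 + 166.1*0.35
  = 46.746 + 77.910 + 58.135 = 182.791 m² sabins.
Treatment contributes 176.3·0.75 = 132.225 sabins.
New total A_after = 315.016 sabins.
Reduction = 10 log₁₀(A_after/A_before) = 10 log₁₀(1.7234) = 2.4 dB.

2.4 dB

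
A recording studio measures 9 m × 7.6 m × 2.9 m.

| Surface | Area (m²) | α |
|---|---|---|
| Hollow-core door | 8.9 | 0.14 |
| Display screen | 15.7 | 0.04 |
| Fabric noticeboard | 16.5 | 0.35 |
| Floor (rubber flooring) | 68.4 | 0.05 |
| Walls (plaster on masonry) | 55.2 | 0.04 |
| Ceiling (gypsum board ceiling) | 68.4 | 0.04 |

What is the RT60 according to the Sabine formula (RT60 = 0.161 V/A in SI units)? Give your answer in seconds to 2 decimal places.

1.99 sec

Total absorption A = 8.9×0.14 + 15.7×0.04 + 16.5×0.35 + 68.4×0.05 + 55.2×0.04 + 68.4×0.04
  = 1.246 + 0.628 + 5.775 + 3.420 + 2.208 + 2.736 = 16.013 m² sabins.
Volume V = 9 × 7.6 × 2.9 = 198.36 m³.
T = 0.161 V/A = 0.161·198.36/16.013 = 1.99 s.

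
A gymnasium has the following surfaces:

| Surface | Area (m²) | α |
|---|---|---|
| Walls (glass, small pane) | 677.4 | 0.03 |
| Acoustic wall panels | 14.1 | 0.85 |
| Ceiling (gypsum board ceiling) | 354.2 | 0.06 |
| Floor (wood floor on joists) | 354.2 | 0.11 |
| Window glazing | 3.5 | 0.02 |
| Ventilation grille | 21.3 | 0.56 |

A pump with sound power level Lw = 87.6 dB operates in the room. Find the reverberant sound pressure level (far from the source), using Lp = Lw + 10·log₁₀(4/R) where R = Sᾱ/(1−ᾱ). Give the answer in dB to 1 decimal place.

73.1 dB

A = 104.519 sabins; S = 1424.7 m².
ᾱ = 0.0734, so room constant R = A/(1−ᾱ) = 112.798 m².
Lp = 87.6 + 10·log₁₀(4/112.798) = 87.6 + (-14.50) = 73.1 dB.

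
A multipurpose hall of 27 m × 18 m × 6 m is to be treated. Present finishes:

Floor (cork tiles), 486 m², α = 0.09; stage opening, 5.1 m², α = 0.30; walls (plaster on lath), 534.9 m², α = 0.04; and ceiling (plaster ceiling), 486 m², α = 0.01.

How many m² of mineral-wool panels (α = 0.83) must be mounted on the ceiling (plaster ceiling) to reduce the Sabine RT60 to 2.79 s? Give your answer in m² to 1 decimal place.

Total absorption A₁ = 486*0.09 + 5.1*0.30 + 534.9*0.04 + 486*0.01
  = 43.740 + 1.530 + 21.396 + 4.860 = 71.526 m² sabins.
V = 2916 m³. Target absorption A₂ = 0.161 × 2916 / 2.79 = 168.271 sabins.
Absorption to add: 168.271 − 71.526 = 96.745 sabins.
Each m² of panel replacing the ceiling (plaster ceiling) adds (0.83 − 0.01) = 0.82 sabins.
Panel area = 96.745 / 0.82 = 118.0 m².

118.0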